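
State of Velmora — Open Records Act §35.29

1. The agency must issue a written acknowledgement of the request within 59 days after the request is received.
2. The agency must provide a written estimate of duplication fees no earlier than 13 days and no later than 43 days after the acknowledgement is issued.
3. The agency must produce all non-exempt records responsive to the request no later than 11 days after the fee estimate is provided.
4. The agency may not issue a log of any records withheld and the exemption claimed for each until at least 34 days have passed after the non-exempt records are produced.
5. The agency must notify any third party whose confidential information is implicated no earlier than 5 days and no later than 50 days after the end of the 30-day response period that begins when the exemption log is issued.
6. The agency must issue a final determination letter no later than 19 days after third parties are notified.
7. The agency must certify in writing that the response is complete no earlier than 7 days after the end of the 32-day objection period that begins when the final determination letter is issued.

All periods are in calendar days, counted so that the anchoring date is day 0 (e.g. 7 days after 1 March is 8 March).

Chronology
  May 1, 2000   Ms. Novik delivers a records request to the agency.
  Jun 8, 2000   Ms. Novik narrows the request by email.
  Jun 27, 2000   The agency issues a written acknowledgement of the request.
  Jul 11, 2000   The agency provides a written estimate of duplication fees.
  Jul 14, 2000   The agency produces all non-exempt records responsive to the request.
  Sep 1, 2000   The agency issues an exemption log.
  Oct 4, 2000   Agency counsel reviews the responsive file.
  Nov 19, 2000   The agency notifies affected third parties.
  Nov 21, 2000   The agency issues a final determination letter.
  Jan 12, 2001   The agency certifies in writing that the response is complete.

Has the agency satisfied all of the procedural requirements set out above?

Step 1: 59 days after May 1, 2000 (when the request is received) is Jun 29, 2000; done Jun 27, 2000 — timely.
Step 2: the window is 13–43 days after Jun 27, 2000 (when the acknowledgement is issued), so Jul 10, 2000 through Aug 9, 2000; done Jul 11, 2000 — within the window.
Step 3: 11 days after Jul 11, 2000 (when the fee estimate is provided) is Jul 22, 2000; Jul 14, 2000 is within that limit.
Step 4: the earliest permitted date is 34 days after Jul 14, 2000 (when the non-exempt records are produced), i.e. Aug 17, 2000; done Sep 1, 2000, after the minimum wait.
Step 5: the window is 5–50 days after Oct 1, 2000 (end of the 30-day response period, which began when the exemption log is issued on Sep 1, 2000), so Oct 6, 2000 through Nov 20, 2000; done Nov 19, 2000, which is between those dates.
Step 6: 19 days after Nov 19, 2000 (when third parties are notified) is Dec 8, 2000; completed Nov 21, 2000, before the deadline.
Step 7: the earliest permitted date is 7 days after Dec 23, 2000 (end of the 32-day objection period, which began when the final determination letter is issued on Nov 21, 2000), i.e. Dec 30, 2000; done Jan 12, 2001, after the minimum wait.

Yes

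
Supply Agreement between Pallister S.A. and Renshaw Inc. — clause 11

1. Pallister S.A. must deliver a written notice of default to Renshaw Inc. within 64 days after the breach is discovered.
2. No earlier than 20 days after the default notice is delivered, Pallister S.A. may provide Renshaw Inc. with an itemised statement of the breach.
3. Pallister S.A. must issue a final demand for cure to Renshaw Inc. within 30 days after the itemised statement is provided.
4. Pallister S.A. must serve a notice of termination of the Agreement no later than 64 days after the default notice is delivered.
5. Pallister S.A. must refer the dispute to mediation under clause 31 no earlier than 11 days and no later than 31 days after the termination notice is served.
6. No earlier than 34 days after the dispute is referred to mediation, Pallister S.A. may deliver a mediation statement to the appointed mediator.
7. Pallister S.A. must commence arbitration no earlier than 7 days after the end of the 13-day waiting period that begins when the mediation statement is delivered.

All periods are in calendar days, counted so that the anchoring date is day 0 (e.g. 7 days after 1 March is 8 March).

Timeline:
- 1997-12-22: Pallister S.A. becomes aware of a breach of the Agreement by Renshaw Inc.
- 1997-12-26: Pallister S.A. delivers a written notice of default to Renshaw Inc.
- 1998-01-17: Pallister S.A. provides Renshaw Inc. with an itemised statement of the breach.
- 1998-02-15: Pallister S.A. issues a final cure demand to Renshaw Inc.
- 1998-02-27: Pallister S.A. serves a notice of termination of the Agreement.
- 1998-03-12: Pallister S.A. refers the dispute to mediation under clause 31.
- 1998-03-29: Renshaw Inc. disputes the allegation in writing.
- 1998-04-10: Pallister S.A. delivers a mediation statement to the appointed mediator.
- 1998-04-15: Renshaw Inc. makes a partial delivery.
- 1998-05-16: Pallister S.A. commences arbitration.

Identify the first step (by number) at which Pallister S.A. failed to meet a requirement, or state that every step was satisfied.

Step 1: 64 days after 1997-12-22 (when the breach is discovered) is 1998-02-24; 1997-12-26 is within that limit.
Step 2: the earliest permitted date is 20 days after 1997-12-26 (when the default notice is delivered), i.e. 1998-01-15; done 1998-01-17, after the minimum wait.
Step 3: 30 days after 1998-01-17 (when the itemised statement is provided) is 1998-02-16; 1998-02-15 is within that limit.
Step 4: 64 days after 1997-12-26 (when the default notice is delivered) is 1998-02-28; 1998-02-27 is within that limit.
Step 5: the window is 11–31 days after 1998-02-27 (when the termination notice is served), so 1998-03-10 through 1998-03-30; done 1998-03-12, which is between those dates.
Step 6: the earliest permitted date is 34 days after 1998-03-12 (when the dispute is referred to mediation), i.e. 1998-04-15; 1998-04-10 is 5 days before the earliest permitted date.
The analysis stops there.

Step 6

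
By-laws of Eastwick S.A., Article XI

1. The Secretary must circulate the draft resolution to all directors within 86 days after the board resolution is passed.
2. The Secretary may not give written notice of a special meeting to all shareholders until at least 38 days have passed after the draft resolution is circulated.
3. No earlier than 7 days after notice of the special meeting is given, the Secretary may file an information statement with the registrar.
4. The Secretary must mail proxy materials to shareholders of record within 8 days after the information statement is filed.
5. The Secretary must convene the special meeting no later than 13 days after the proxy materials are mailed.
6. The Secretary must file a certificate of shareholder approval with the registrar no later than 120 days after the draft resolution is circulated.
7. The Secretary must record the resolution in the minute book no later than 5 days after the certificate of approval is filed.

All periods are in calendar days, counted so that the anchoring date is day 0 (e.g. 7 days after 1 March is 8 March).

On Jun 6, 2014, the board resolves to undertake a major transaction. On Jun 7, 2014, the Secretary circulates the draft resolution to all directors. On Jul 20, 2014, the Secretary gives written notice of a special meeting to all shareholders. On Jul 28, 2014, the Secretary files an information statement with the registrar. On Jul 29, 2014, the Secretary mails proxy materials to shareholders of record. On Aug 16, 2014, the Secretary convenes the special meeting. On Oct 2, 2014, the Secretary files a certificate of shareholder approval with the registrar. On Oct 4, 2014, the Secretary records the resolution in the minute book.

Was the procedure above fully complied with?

Step 1: 86 days after Jun 6, 2014 (when the board resolution is passed) is Aug 31, 2014; Jun 7, 2014 is within that limit.
Step 2: the earliest permitted date is 38 days after Jun 7, 2014 (when the draft resolution is circulated), i.e. Jul 15, 2014; done Jul 20, 2014 — permitted.
Step 3: the earliest permitted date is 7 days after Jul 20, 2014 (when notice of the special meeting is given), i.e. Jul 27, 2014; done Jul 28, 2014 — permitted.
Step 4: 8 days after Jul 28, 2014 (when the information statement is filed) is Aug 5, 2014; completed Jul 29, 2014, before the deadline.
Step 5: 13 days after Jul 29, 2014 (when the proxy materials are mailed) is Aug 11, 2014; not done until Aug 16, 2014, 5 days after the deadline.

No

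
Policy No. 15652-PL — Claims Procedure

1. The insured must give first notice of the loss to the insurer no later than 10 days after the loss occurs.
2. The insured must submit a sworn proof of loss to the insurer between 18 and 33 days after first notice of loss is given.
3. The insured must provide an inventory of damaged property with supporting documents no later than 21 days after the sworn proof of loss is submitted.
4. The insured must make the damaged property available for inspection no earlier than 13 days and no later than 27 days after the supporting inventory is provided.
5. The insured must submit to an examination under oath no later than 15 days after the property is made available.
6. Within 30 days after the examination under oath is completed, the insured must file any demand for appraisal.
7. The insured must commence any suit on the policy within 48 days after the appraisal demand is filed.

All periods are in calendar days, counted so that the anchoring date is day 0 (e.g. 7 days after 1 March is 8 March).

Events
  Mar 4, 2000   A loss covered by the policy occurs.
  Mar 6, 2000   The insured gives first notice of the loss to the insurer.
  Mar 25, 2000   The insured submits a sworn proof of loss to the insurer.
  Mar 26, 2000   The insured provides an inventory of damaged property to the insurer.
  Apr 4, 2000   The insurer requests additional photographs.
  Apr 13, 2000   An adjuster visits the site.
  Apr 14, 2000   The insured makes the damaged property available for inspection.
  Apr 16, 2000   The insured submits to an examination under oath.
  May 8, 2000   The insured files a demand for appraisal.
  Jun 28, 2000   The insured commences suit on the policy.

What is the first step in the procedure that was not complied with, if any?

Step 1 — counting 10 days from Mar 4, 2000 (when the loss occurs) gives a deadline of Mar 14, 2000; Mar 6, 2000 is within that limit.
Step 2 — 18 and 33 days from Mar 6, 2000 (when first notice of loss is given) are Mar 24, 2000 and Apr 8, 2000 respectively; Mar 25, 2000 falls inside that range.
Step 3 — counting 21 days from Mar 25, 2000 (when the sworn proof of loss is submitted) gives a deadline of Apr 15, 2000; Mar 26, 2000 is within that limit.
Step 4 — 13 and 27 days from Mar 26, 2000 (when the supporting inventory is provided) are Apr 8, 2000 and Apr 22, 2000 respectively; done Apr 14, 2000 — within the window.
Step 5 — counting 15 days from Apr 14, 2000 (when the property is made available) gives a deadline of Apr 29, 2000; Apr 16, 2000 is within that limit.
Step 6 — counting 30 days from Apr 16, 2000 (when the examination under oath is completed) gives a deadline of May 16, 2000; done May 8, 2000 — timely.
Step 7 — counting 48 days from May 8, 2000 (when the appraisal demand is filed) gives a deadline of Jun 25, 2000; not done until Jun 28, 2000, 3 days after the deadline.

Step 7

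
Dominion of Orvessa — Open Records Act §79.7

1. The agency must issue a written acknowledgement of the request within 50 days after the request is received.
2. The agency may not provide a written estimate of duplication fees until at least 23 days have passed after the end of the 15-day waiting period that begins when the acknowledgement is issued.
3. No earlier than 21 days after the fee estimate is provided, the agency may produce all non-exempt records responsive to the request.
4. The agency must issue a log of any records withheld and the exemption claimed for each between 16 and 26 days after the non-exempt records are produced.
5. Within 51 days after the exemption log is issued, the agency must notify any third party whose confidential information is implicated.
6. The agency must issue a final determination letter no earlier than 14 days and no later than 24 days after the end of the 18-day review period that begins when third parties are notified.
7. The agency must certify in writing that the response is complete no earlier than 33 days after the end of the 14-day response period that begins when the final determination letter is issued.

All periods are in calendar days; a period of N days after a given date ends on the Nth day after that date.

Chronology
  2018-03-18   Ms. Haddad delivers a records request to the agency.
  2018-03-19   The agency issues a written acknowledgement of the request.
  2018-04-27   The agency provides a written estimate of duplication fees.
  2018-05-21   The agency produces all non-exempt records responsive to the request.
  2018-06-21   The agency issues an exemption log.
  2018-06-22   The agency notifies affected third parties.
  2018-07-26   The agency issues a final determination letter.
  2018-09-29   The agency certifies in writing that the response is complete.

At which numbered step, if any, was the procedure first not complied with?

(1) due by 2018-03-18 + 50 days = 2018-05-07; done 2018-03-19 — timely.
(2) permitted from 2018-04-03 + 23 days = 2018-04-26 onward; done 2018-04-27, after the minimum wait.
(3) permitted from 2018-04-27 + 21 days = 2018-05-18 onward; 2018-05-21 is on or after that date.
(4) the permitted window runs from 2018-05-21 + 16 = 2018-06-06 to 2018-05-21 + 26 = 2018-06-16; done 2018-06-21 — 5 days after the window closed.
No need to go further; step 4 was not satisfied.

Step 4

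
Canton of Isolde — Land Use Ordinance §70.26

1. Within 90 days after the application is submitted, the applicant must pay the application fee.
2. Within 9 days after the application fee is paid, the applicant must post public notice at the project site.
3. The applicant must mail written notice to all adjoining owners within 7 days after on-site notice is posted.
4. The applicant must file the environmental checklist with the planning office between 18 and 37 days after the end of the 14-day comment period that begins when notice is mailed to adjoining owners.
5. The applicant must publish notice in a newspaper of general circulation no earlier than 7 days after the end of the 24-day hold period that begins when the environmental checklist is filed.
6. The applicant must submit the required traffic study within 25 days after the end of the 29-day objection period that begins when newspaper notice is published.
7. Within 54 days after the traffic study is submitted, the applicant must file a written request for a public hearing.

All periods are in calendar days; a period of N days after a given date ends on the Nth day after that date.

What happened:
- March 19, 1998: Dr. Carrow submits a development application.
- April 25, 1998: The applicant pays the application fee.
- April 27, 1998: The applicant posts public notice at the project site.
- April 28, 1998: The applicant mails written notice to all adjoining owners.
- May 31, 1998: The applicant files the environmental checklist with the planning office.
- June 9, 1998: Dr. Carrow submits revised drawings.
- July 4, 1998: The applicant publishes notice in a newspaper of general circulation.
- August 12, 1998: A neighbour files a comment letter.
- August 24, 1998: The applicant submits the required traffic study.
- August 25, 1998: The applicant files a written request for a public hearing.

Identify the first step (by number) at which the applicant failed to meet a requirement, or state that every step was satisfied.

None — every step was satisfied

(1) due by March 19, 1998 + 90 days = June 17, 1998; April 25, 1998 is within that limit.
(2) due by April 25, 1998 + 9 days = May 4, 1998; done April 27, 1998 — timely.
(3) due by April 27, 1998 + 7 days = May 4, 1998; April 28, 1998 is within that limit.
(4) the permitted window runs from May 12, 1998 + 18 = May 30, 1998 to May 12, 1998 + 37 = June 18, 1998; done May 31, 1998, which is between those dates.
(5) permitted from June 24, 1998 + 7 days = July 1, 1998 onward; done July 4, 1998 — permitted.
(6) due by August 2, 1998 + 25 days = August 27, 1998; August 24, 1998 is within that limit.
(7) due by August 24, 1998 + 54 days = October 17, 1998; August 25, 1998 is within that limit.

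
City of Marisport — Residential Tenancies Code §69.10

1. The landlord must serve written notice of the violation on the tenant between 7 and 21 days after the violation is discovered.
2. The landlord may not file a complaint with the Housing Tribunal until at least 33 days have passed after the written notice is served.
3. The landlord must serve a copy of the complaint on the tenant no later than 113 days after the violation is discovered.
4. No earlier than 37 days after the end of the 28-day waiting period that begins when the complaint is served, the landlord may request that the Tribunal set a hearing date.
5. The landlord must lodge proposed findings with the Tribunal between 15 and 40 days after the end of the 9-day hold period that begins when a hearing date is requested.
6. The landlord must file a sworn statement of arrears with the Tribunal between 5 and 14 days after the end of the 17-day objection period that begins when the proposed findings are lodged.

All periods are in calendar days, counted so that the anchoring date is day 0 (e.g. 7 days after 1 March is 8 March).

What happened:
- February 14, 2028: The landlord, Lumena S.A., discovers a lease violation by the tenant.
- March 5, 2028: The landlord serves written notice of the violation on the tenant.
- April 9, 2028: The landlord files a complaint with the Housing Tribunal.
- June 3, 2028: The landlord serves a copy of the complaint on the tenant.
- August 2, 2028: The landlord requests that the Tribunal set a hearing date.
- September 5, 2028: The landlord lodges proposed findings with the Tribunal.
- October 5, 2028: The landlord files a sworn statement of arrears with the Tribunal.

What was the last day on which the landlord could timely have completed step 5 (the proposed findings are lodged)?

A hearing date is requested on August 2, 2028; the 9-day hold period therefore ends August 11, 2028, and step 5 runs from that date. The window is 15–40 days after August 11, 2028; it closes on September 20, 2028.

September 20, 2028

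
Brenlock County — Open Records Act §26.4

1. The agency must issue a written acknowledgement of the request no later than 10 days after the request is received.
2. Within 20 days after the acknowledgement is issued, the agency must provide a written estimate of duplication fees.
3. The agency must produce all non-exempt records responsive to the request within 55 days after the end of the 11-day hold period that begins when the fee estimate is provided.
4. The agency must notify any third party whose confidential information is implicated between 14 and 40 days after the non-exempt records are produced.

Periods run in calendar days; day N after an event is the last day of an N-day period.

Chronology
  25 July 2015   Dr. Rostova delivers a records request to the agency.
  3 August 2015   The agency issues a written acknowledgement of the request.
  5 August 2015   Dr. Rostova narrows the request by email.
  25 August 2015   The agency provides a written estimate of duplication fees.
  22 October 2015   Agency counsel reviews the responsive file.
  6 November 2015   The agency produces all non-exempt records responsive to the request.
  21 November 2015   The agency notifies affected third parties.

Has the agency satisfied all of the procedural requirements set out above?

Step 1 — counting 10 days from 25 July 2015 (when the request is received) gives a deadline of 4 August 2015; 3 August 2015 is within that limit.
Step 2 — counting 20 days from 3 August 2015 (when the acknowledgement is issued) gives a deadline of 23 August 2015; done 25 August 2015 — 2 days late.

No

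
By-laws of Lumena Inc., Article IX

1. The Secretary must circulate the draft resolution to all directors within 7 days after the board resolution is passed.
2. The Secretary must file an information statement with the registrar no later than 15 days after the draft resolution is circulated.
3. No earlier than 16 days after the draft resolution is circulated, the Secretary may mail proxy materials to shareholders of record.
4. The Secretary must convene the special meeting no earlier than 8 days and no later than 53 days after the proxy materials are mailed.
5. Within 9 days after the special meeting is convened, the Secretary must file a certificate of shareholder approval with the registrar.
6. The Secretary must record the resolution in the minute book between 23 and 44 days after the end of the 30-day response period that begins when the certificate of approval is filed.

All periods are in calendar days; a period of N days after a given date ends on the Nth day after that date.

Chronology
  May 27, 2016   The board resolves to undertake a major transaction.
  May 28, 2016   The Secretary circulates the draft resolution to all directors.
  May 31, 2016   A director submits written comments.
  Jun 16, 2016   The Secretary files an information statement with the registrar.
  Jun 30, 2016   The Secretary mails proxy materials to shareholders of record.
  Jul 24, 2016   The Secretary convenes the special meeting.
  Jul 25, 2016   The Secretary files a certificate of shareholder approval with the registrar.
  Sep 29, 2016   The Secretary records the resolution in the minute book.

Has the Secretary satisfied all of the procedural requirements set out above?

Step 1 — counting 7 days from May 27, 2016 (when the board resolution is passed) gives a deadline of Jun 3, 2016; completed May 28, 2016, before the deadline.
Step 2 — counting 15 days from May 28, 2016 (when the draft resolution is circulated) gives a deadline of Jun 12, 2016; done Jun 16, 2016 — 4 days late.
The analysis stops there.

No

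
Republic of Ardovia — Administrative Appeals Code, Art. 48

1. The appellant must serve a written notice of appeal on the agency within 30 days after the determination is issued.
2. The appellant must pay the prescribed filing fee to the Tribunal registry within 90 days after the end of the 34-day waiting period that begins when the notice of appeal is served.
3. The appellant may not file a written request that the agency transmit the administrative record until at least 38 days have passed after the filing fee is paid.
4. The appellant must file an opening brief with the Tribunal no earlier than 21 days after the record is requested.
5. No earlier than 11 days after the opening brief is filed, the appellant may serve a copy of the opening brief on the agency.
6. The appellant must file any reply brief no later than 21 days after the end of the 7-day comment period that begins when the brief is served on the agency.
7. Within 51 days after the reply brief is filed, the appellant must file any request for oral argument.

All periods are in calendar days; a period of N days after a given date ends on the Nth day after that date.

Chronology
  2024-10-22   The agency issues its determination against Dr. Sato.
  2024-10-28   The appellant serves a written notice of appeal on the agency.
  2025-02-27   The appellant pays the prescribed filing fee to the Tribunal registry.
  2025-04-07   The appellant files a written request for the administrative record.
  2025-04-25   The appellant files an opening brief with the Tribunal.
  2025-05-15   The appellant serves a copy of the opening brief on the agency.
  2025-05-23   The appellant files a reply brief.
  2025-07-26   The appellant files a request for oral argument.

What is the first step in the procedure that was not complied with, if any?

Step 1 — counting 30 days from 2024-10-22 (when the determination is issued) gives a deadline of 2024-11-21; completed 2024-10-28, before the deadline.
Step 2 — counting 90 days from 2024-12-01 (end of the 34-day waiting period, which began when the notice of appeal is served on 2024-10-28) gives a deadline of 2025-03-01; done 2025-02-27 — timely.
Step 3 — must wait 38 days from 2025-02-27 (when the filing fee is paid), so not before 2025-04-06; done 2025-04-07, after the minimum wait.
Step 4 — must wait 21 days from 2025-04-07 (when the record is requested), so not before 2025-04-28; done 2025-04-25 — 3 days too early.

Step 4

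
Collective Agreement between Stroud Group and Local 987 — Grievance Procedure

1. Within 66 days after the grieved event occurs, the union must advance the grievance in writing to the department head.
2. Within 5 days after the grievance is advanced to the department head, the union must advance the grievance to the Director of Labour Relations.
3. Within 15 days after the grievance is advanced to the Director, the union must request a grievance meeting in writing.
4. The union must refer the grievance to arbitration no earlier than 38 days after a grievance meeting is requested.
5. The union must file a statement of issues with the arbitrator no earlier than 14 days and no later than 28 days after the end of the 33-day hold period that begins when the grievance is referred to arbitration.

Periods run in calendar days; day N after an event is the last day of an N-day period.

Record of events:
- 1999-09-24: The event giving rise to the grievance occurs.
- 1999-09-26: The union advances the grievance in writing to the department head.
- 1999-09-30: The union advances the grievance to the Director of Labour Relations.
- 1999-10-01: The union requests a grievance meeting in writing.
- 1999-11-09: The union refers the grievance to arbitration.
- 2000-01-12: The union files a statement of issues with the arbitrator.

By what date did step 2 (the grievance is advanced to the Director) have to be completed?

1999-10-01

Step 2 runs from 1999-09-26, when the grievance is advanced to the department head. 5 days after 1999-09-26 is 1999-10-01.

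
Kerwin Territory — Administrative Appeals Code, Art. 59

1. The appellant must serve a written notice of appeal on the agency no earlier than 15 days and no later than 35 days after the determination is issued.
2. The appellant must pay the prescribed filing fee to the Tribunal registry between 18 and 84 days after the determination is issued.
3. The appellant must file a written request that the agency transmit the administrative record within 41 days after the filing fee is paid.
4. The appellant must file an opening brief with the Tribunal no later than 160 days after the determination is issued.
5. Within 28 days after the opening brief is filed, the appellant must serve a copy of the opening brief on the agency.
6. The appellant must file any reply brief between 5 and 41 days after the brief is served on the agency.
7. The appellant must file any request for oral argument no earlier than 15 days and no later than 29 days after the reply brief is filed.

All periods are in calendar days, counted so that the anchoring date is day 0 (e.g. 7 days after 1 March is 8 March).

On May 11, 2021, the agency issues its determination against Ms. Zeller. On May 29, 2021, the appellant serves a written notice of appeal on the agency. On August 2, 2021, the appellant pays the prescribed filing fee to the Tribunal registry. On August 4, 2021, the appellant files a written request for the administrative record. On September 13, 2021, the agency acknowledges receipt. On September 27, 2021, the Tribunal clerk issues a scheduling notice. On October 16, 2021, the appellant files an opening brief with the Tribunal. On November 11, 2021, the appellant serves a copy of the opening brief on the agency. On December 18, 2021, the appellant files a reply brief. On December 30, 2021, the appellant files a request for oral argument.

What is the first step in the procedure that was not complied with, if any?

Step 1 — 15 and 35 days from May 11, 2021 (when the determination is issued) are May 26, 2021 and June 15, 2021 respectively; May 29, 2021 falls inside that range.
Step 2 — 18 and 84 days from May 11, 2021 (when the determination is issued) are May 29, 2021 and August 3, 2021 respectively; done August 2, 2021, which is between those dates.
Step 3 — counting 41 days from August 2, 2021 (when the filing fee is paid) gives a deadline of September 12, 2021; August 4, 2021 is within that limit.
Step 4 — counting 160 days from May 11, 2021 (when the determination is issued) gives a deadline of October 18, 2021; completed October 16, 2021, before the deadline.
Step 5 — counting 28 days from October 16, 2021 (when the opening brief is filed) gives a deadline of November 13, 2021; completed November 11, 2021, before the deadline.
Step 6 — 5 and 41 days from November 11, 2021 (when the brief is served on the agency) are November 16, 2021 and December 22, 2021 respectively; done December 18, 2021, which is between those dates.
Step 7 — 15 and 29 days from December 18, 2021 (when the reply brief is filed) are January 2, 2022 and January 16, 2022 respectively; December 30, 2021 is 3 days too early.
The analysis stops there.

Step 7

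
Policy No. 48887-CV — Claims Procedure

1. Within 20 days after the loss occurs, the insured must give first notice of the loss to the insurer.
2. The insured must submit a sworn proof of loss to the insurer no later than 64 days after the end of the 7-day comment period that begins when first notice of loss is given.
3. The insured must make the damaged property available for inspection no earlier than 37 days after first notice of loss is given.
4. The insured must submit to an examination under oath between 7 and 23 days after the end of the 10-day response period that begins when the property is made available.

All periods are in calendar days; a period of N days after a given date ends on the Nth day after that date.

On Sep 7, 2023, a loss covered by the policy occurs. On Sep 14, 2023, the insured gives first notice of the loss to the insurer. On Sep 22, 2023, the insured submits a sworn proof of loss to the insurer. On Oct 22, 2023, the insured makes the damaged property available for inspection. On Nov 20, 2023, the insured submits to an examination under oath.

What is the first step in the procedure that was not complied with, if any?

Step 1 — counting 20 days from Sep 7, 2023 (when the loss occurs) gives a deadline of Sep 27, 2023; completed Sep 14, 2023, before the deadline.
Step 2 — counting 64 days from Sep 21, 2023 (end of the 7-day comment period, which began when first notice of loss is given on Sep 14, 2023) gives a deadline of Nov 24, 2023; done Sep 22, 2023 — timely.
Step 3 — must wait 37 days from Sep 14, 2023 (when first notice of loss is given), so not before Oct 21, 2023; Oct 22, 2023 is on or after that date.
Step 4 — 7 and 23 days from Nov 1, 2023 (end of the 10-day response period, which began when the property is made available on Oct 22, 2023) are Nov 8, 2023 and Nov 24, 2023 respectively; done Nov 20, 2023 — within the window.

None — every step was satisfied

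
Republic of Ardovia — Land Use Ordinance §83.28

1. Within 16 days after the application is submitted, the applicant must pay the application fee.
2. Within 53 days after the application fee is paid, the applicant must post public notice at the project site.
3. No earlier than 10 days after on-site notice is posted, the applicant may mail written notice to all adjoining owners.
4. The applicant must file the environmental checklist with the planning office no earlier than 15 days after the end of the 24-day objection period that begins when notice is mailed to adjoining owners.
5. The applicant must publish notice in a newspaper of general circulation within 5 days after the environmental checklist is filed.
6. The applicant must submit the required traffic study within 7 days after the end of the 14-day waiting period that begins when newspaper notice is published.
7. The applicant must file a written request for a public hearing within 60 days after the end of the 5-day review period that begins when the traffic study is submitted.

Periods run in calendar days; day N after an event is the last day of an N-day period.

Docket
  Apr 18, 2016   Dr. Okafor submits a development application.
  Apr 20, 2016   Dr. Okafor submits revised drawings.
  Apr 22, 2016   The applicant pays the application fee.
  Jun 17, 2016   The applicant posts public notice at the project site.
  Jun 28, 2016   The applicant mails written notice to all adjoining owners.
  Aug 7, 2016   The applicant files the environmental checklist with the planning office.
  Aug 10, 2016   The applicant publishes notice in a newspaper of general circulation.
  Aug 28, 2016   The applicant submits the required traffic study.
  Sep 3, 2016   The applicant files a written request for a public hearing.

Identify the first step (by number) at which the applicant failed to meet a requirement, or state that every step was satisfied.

Step 1 — counting 16 days from Apr 18, 2016 (when the application is submitted) gives a deadline of May 4, 2016; completed Apr 22, 2016, before the deadline.
Step 2 — counting 53 days from Apr 22, 2016 (when the application fee is paid) gives a deadline of Jun 14, 2016; done Jun 17, 2016 — 3 days late.
The analysis stops there.

Step 2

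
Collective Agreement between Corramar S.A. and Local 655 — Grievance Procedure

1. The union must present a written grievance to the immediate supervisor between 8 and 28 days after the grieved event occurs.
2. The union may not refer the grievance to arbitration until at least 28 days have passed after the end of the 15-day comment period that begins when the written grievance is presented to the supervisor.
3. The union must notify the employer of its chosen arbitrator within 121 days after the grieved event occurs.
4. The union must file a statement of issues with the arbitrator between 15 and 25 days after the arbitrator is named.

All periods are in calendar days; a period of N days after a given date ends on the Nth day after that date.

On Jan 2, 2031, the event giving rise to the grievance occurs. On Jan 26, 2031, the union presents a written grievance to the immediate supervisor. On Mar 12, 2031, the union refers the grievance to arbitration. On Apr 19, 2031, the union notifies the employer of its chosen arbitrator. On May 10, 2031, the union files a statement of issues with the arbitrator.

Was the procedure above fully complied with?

Step 1 — 8 and 28 days from Jan 2, 2031 (when the grieved event occurs) are Jan 10, 2031 and Jan 30, 2031 respectively; done Jan 26, 2031, which is between those dates.
Step 2 — must wait 28 days from Feb 10, 2031 (end of the 15-day comment period, which began when the written grievance is presented to the supervisor on Jan 26, 2031), so not before Mar 10, 2031; Mar 12, 2031 is on or after that date.
Step 3 — counting 121 days from Jan 2, 2031 (when the grieved event occurs) gives a deadline of May 3, 2031; completed Apr 19, 2031, before the deadline.
Step 4 — 15 and 25 days from Apr 19, 2031 (when the arbitrator is named) are May 4, 2031 and May 14, 2031 respectively; May 10, 2031 falls inside that range.

Yes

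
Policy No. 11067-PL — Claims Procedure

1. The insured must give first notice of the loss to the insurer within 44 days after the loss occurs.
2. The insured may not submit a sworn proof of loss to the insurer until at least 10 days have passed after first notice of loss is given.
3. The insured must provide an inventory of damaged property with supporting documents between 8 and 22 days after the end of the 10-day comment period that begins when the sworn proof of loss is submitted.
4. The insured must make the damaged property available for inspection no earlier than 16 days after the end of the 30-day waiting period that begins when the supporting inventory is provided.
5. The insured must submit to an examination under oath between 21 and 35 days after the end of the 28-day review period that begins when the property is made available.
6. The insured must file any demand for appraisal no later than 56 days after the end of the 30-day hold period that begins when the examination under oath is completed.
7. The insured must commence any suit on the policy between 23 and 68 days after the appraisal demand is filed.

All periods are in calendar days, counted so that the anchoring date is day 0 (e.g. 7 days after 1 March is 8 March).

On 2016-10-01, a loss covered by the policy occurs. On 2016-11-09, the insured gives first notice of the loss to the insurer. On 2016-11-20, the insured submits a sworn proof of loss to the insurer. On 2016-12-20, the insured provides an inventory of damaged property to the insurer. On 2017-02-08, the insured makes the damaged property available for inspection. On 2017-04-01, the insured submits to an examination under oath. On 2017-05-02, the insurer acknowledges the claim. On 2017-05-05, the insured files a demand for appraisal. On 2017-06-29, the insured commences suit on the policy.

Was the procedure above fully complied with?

Yes

Step 1 — counting 44 days from 2016-10-01 (when the loss occurs) gives a deadline of 2016-11-14; completed 2016-11-09, before the deadline.
Step 2 — must wait 10 days from 2016-11-09 (when first notice of loss is given), so not before 2016-11-19; done 2016-11-20, after the minimum wait.
Step 3 — 8 and 22 days from 2016-11-30 (end of the 10-day comment period, which began when the sworn proof of loss is submitted on 2016-11-20) are 2016-12-08 and 2016-12-22 respectively; 2016-12-20 falls inside that range.
Step 4 — must wait 16 days from 2017-01-19 (end of the 30-day waiting period, which began when the supporting inventory is provided on 2016-12-20), so not before 2017-02-04; done 2017-02-08 — permitted.
Step 5 — 21 and 35 days from 2017-03-08 (end of the 28-day review period, which began when the property is made available on 2017-02-08) are 2017-03-29 and 2017-04-12 respectively; done 2017-04-01 — within the window.
Step 6 — counting 56 days from 2017-05-01 (end of the 30-day hold period, which began when the examination under oath is completed on 2017-04-01) gives a deadline of 2017-06-26; 2017-05-05 is within that limit.
Step 7 — 23 and 68 days from 2017-05-05 (when the appraisal demand is filed) are 2017-05-28 and 2017-07-12 respectively; done 2017-06-29, which is between those dates.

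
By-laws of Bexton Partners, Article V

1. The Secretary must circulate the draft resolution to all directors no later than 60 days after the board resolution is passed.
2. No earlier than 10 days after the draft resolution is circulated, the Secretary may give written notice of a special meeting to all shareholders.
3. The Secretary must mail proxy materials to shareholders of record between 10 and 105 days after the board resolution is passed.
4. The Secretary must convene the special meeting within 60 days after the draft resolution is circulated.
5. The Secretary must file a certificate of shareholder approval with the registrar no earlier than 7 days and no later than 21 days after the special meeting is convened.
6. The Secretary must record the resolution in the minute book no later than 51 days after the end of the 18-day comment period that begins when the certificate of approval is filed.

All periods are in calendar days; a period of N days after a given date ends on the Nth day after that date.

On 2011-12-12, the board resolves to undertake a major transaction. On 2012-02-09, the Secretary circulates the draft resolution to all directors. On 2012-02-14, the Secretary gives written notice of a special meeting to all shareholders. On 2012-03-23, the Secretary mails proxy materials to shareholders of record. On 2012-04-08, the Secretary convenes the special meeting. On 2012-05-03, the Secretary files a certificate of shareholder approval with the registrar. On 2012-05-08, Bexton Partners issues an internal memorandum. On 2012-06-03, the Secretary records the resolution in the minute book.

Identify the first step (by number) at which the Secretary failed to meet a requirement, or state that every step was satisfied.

Step 2

Step 1 — counting 60 days from 2011-12-12 (when the board resolution is passed) gives a deadline of 2012-02-10; done 2012-02-09 — timely.
Step 2 — must wait 10 days from 2012-02-09 (when the draft resolution is circulated), so not before 2012-02-19; acted on 2012-02-14, 5 days prematurely.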